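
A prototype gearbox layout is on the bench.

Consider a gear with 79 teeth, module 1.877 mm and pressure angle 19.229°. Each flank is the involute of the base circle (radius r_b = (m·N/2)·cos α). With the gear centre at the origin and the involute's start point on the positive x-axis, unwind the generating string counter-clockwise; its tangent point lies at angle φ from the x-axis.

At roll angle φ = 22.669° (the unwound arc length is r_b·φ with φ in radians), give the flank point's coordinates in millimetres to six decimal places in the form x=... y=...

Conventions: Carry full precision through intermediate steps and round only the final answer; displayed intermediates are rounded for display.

x=75.271789 y=1.422736

single-mesh involute tooth geometry (79T wheel at module 1.877)
pitch radius r_p = m·N/2 = 1.877·79/2 = 74.141500
base radius r_b = r_p·cos α = 74.141500·cos 19.229° = 70.005131
roll angle φ = 22.669° = 0.39564869 rad
x = r_b·(cos φ + φ·sin φ) = 75.271789
y = r_b·(sin φ − φ·cos φ) = 1.422736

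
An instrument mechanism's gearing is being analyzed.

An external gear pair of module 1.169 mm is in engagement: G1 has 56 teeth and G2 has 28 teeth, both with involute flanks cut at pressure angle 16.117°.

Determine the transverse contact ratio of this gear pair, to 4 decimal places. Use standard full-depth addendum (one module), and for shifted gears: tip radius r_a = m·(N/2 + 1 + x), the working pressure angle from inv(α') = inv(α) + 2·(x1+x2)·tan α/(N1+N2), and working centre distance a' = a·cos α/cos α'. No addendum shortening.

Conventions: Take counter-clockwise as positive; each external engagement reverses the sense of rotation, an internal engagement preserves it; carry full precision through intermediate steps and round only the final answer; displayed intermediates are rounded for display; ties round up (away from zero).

topology: single-mesh involute geometry — m = 1.169, 56T/28T pair
base radii: r_b1 = 31.445529, r_b2 = 15.722764
tip radii: r_a1 = 33.901000, r_a2 = 17.535000
no profile shift: α' = α, a' = a
action lengths: √(r_a1²−r_b1²) = 12.667144, √(r_a2²−r_b2²) = 7.763434
base pitch p_b = π·m·cos α = 3.528180
CR = (12.667144 + 7.763434 − 49.098000·sin 16.11700°)/3.528180 = 1.927619
contact ratio ≈ 1.9276

1.9276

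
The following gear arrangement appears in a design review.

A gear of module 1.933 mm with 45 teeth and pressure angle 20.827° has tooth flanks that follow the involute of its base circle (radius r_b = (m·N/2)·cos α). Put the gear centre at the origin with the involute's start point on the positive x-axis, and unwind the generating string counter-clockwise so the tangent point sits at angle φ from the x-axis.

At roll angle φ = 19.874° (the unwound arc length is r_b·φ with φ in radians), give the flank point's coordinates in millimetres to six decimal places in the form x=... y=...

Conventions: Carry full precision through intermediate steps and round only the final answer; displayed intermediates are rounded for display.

x=43.023027 y=0.558727

class = single-mesh tooth geometry [base-circle involute, m = 1.933, 45T]
pitch radius r_p = m·N/2 = 1.933·45/2 = 43.492500
base radius r_b = r_p·cos α = 43.492500·cos 20.827° = 40.650623
roll angle φ = 19.874° = 0.34686674 rad
x = r_b·(cos φ + φ·sin φ) = 43.023027
y = r_b·(sin φ − φ·cos φ) = 0.558727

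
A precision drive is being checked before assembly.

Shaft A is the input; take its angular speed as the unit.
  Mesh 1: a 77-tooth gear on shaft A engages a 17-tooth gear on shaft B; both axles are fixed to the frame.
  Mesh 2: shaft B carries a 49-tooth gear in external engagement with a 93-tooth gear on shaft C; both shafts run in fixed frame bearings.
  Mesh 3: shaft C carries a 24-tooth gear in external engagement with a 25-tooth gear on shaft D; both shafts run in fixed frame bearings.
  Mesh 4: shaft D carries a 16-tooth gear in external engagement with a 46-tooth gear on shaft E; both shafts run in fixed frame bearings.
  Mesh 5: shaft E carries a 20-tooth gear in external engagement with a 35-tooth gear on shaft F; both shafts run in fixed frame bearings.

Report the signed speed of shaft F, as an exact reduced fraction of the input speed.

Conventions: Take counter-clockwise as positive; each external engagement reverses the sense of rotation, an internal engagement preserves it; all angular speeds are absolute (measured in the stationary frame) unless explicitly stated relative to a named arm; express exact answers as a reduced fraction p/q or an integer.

-137984/303025

5-mesh fixed-axis compound train (all bearings frame-fixed)
mesh 1 [77T→17T]: |ω|/ω_in = 1×77/17 = 77/17, sense flips to −
mesh 2 [49T→93T]: |ω|/ω_in = (77/17)×49/93 = 3773/1581, sense flips to +
mesh 3 [24T→25T]: |ω|/ω_in = (3773/1581)×24/25 = 30184/13175, sense flips to −
mesh 4 [16T→46T]: |ω|/ω_in = (30184/13175)×16/46 = 241472/303025, sense flips to +
mesh 5 [20T→35T]: |ω|/ω_in = (241472/303025)×20/35 = 137984/303025, sense flips to −
signed output speed (× input speed) = -137984/303025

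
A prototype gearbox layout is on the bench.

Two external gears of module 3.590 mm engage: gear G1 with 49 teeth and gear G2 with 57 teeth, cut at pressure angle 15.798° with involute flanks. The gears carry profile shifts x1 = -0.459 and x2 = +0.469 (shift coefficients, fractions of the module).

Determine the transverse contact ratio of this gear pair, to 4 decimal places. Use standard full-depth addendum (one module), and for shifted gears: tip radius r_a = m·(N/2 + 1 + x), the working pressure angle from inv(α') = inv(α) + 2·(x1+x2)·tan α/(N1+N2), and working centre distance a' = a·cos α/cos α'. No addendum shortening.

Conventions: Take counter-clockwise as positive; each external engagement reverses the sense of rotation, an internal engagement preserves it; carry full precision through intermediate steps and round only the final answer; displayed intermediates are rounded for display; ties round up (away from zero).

recognized (one external pair, fixed centres): single-mesh tooth geometry, m = 3.590, N1 = 49, N2 = 57
base radii: r_b1 = 84.632720, r_b2 = 98.450306
tip radii: r_a1 = 89.897190, r_a2 = 107.588710
inv(α') = inv(15.798°) + 2·(-0.459+0.469)·tan α/(49+57) = 0.00726004  ⇒  α' = 15.83611°
a' = a·cos α / cos α' = 190.2700·cos 15.798°/cos 15.83611° = 190.305858
action lengths: √(r_a1²−r_b1²) = 30.311839, √(r_a2²−r_b2²) = 43.392023
base pitch p_b = π·m·cos α = 10.852307
CR = (30.311839 + 43.392023 − 190.305858·sin 15.83611°)/10.852307 = 2.006203
contact ratio ≈ 2.0062

2.0062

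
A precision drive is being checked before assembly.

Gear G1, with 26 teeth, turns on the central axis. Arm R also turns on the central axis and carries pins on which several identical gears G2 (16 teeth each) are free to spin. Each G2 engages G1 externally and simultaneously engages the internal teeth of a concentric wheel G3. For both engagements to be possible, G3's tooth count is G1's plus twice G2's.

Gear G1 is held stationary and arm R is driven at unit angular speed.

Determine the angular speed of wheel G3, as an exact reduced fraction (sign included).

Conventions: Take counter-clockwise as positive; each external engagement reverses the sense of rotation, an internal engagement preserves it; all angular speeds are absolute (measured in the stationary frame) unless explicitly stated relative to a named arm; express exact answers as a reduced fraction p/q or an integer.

42/29

topology: planetary set — G1 26T / G2 16T / G3 58T, arm = carrier (Willis)
ring teeth: 26 + 2·16 = 58
26(ω_sun−ω_arm) = −58(ω_ring−ω_arm),  ω_sun = 0, ω_arm = 1
ω_ring = 1 − (26/58)(0−1) = 42/29
exact speed ratio = 42/29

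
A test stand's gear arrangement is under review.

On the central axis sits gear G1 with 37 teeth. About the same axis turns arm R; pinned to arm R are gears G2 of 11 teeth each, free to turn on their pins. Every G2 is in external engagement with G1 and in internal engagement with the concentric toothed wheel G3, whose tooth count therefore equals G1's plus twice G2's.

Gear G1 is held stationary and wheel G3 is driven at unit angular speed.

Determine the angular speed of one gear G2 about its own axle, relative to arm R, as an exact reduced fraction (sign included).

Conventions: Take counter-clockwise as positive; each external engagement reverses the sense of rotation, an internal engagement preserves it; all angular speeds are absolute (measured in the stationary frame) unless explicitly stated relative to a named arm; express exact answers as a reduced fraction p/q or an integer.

planetary set (37T centre, 11T on arm, 59T internal) — Willis relation
ring teeth: 37 + 2·11 = 59
37(ω_sun−ω_arm) = −59(ω_ring−ω_arm),  ω_sun = 0, ω_ring = 1
37(0−ω_arm) = −59(1−ω_arm)  ⇒  96·ω_arm = 59  ⇒  ω_arm = 59/96
sun–planet mesh: 37·(0−59/96) = −11·(ω_p−ω_arm)  ⇒  ω_p−ω_arm = 2183/1056
exact speed ratio = 2183/1056

2183/1056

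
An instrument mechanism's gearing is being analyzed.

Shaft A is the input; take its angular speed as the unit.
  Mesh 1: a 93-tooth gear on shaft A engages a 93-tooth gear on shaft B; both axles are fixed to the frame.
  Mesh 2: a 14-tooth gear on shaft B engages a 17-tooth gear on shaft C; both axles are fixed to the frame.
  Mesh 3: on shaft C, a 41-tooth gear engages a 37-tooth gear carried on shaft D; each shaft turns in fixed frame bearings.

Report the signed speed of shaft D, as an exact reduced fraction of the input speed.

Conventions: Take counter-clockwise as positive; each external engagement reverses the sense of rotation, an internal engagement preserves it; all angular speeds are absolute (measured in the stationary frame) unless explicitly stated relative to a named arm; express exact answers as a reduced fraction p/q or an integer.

-574/629

3-mesh fixed-axis compound train (all bearings frame-fixed)
mesh 1 [93T→93T]: |ω|/ω_in = 1×93/93 = 1, sense flips to −
mesh 2 [14T→17T]: |ω|/ω_in = 1×14/17 = 14/17, sense flips to +
mesh 3 [41T→37T]: |ω|/ω_in = (14/17)×41/37 = 574/629, sense flips to −
signed output speed (× input speed) = -574/629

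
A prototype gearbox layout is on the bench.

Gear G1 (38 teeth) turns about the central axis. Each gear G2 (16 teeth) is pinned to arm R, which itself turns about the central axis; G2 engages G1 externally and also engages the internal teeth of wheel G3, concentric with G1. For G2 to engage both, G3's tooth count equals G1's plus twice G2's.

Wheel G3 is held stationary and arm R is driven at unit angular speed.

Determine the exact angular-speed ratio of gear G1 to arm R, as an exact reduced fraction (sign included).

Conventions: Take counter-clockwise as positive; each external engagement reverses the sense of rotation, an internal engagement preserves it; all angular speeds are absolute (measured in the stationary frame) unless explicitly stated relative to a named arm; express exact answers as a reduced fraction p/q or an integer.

topology: planetary set — G1 38T / G2 16T / G3 70T, arm = carrier (Willis)
ring teeth: 38 + 2·16 = 70
38(ω_sun−ω_arm) = −70(ω_ring−ω_arm),  ω_ring = 0, ω_arm = 1
ω_sun = 1 − (70/38)(0−1) = 54/19
ω_out/ω_in = 54/19

54/19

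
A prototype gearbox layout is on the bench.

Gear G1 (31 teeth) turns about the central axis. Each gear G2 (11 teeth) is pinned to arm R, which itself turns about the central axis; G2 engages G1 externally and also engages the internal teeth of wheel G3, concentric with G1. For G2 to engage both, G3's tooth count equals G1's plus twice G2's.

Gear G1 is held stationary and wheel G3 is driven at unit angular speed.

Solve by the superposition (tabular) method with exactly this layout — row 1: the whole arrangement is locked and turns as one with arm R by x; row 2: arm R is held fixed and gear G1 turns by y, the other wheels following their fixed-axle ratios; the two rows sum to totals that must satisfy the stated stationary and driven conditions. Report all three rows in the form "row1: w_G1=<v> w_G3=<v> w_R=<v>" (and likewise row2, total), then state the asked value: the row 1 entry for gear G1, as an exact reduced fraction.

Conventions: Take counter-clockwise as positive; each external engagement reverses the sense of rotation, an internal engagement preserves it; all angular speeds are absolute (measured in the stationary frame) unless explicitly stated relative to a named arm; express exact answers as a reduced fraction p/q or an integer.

row1: w_G1=53/84 w_G3=53/84 w_R=53/84
row2: w_G1=-53/84 w_G3=31/84 w_R=0
total: w_G1=0 w_G3=1 w_R=53/84
asked value: 53/84

class = planetary set [G3 = 31+2·11 = 53; Willis about the carrier]
row 1 — lock + rotate with arm: ω_sun = ω_ring = ω_arm = x
row 2: sun turns y, ring = −(31/53)·y, arm 0
boundary: total ω_sun = x + y = 0 and total ω_ring = x − (31/53)·y = 1  ⇒  y = -53/84, x = 53/84
row 2 ring = −(31/53)·(-53/84) = 31/84
totals (row 1 + row 2): sun 53/84 + (-53/84) = 0, ring 53/84 + 31/84 = 1, arm 53/84 + 0 = 53/84
asked cell (row1, sun) = 53/84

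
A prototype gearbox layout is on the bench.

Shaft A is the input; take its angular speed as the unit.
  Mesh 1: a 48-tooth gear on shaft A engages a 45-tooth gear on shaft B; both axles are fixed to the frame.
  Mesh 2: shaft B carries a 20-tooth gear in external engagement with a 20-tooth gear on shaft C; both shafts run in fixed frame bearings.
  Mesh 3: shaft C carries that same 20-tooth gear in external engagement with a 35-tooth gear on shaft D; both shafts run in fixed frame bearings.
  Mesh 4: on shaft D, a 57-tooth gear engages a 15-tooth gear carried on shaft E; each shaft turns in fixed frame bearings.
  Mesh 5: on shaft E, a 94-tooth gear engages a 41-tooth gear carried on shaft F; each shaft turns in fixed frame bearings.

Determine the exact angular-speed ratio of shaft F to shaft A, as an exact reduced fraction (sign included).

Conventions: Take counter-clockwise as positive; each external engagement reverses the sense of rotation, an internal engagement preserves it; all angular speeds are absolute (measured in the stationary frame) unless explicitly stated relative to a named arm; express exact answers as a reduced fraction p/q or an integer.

-114304/21525

class = fixed-axis compound train [5 meshes; 5 ratios multiply, 5 sense flips]
mesh 1 [48T→45T]: running ratio 16/15, sense −
mesh 2 [20T→20T]: running ratio 16/15, sense +
mesh 3 [20T→35T]: running ratio 64/105, sense −
mesh 4 [57T→15T]: running ratio 1216/525, sense +
mesh 5 [94T→41T]: running ratio 114304/21525, sense −
ω_out/ω_in = -114304/21525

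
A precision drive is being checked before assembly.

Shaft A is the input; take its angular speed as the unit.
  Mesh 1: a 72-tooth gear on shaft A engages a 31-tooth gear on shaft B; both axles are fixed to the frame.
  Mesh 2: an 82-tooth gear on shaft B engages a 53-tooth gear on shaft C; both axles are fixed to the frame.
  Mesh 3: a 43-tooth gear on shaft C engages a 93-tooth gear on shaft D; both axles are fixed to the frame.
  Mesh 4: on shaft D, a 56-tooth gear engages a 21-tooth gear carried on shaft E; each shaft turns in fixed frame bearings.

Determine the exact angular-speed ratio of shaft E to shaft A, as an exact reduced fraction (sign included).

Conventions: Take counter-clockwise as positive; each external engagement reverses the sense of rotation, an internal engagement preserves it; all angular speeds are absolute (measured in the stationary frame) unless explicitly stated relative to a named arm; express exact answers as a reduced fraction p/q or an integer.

225664/50933

class = fixed-axis compound train [4 meshes; 4 ratios multiply, 4 sense flips]
mesh 1 [72T→31T]: running ratio 72/31, sense −
mesh 2 [82T→53T]: running ratio 5904/1643, sense +
mesh 3 [43T→93T]: running ratio 84624/50933, sense −
mesh 4 [56T→21T]: running ratio 225664/50933, sense +
ω_out/ω_in = 225664/50933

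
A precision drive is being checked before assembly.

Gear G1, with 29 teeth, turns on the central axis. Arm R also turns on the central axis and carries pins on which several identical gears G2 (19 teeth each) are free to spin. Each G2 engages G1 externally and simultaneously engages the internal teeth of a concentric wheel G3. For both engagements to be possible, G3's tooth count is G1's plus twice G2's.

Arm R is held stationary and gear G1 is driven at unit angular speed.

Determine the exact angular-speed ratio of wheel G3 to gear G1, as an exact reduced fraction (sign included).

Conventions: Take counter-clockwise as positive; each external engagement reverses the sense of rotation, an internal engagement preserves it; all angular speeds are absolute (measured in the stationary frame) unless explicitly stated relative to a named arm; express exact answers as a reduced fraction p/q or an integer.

class = planetary set [G3 = 29+2·19 = 67; Willis about the carrier]
ring teeth: 29 + 2·19 = 67
29(ω_sun−ω_arm) = −67(ω_ring−ω_arm),  ω_arm = 0, ω_sun = 1
ω_ring = 0 − (29/67)(1−0) = -29/67
ω_out/ω_in = -29/67

-29/67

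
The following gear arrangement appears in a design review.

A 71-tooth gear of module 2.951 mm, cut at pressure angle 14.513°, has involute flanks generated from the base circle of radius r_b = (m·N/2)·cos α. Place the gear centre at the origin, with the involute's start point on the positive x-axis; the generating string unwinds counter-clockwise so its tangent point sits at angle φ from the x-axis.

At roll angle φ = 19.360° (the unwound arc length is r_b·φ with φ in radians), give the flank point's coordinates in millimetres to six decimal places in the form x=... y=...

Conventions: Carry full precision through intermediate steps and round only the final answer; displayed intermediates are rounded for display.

class = single-mesh tooth geometry [base-circle involute, m = 2.951, 71T]
pitch radius r_p = m·N/2 = 2.951·71/2 = 104.760500
base radius r_b = r_p·cos α = 104.760500·cos 14.513° = 101.417677
roll angle φ = 19.360° = 0.33789574 rad
x = r_b·(cos φ + φ·sin φ) = 107.043074
y = r_b·(sin φ − φ·cos φ) = 1.289359

x=107.043074 y=1.289359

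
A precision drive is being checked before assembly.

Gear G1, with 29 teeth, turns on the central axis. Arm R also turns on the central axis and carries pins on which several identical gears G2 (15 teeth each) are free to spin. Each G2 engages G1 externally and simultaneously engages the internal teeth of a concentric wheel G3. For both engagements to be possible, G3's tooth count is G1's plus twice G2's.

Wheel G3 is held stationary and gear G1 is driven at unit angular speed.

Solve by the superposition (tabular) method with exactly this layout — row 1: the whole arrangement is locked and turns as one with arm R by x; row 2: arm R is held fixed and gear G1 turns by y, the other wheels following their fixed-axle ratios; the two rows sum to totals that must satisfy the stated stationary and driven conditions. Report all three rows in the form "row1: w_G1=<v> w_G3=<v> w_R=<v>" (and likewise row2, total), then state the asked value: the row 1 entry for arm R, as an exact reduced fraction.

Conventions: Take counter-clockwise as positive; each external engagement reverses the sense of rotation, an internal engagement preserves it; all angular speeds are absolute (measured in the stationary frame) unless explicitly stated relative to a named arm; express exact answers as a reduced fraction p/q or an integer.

class = planetary set [G3 = 29+2·15 = 59; Willis about the carrier]
superposition row 1 [locked train]: every member turns x
row 2: sun turns y, ring = −(29/59)·y, arm 0
boundary: total ω_ring = x − (29/59)·y = 0 and total ω_sun = x + y = 1  ⇒  y = 59/88, x = 29/88
row 2 ring = −(29/59)·59/88 = -29/88
totals (row 1 + row 2): sun 29/88 + 59/88 = 1, ring 29/88 + (-29/88) = 0, arm 29/88 + 0 = 29/88
asked cell (row1, arm) = 29/88

row1: w_G1=29/88 w_G3=29/88 w_R=29/88
row2: w_G1=59/88 w_G3=-29/88 w_R=0
total: w_G1=1 w_G3=0 w_R=29/88
asked value: 29/88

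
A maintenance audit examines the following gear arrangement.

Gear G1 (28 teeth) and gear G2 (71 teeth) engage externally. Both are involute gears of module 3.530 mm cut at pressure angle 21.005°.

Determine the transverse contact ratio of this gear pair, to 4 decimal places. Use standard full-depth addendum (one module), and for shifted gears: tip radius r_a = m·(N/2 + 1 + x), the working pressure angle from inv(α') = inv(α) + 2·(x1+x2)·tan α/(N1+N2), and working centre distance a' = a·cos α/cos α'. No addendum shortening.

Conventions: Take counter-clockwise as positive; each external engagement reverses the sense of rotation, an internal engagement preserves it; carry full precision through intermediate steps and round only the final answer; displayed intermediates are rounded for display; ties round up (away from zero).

1.6749

topology: single-mesh involute geometry — m = 3.530, 28T/71T pair
base radii: r_b1 = 46.135999, r_b2 = 116.987712
tip radii: r_a1 = 52.950000, r_a2 = 128.845000
no profile shift: α' = α, a' = a
action lengths: √(r_a1²−r_b1²) = 25.984074, √(r_a2²−r_b2²) = 53.989900
base pitch p_b = π·m·cos α = 10.352894
CR = (25.984074 + 53.989900 − 174.735000·sin 21.00500°)/10.352894 = 1.674924
contact ratio ≈ 1.6749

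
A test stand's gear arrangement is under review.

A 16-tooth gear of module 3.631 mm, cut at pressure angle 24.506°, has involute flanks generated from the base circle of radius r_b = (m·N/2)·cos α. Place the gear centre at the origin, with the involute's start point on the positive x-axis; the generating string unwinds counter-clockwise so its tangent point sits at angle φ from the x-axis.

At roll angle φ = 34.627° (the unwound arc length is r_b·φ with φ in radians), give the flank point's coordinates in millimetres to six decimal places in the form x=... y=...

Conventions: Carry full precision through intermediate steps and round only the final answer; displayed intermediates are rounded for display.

single-mesh involute tooth geometry (16T wheel at module 3.631)
pitch radius r_p = m·N/2 = 3.631·16/2 = 29.048000
base radius r_b = r_p·cos α = 29.048000·cos 24.506° = 26.431293
roll angle φ = 34.627° = 0.60435516 rad
x = r_b·(cos φ + φ·sin φ) = 30.826352
y = r_b·(sin φ − φ·cos φ) = 1.874683

x=30.826352 y=1.874683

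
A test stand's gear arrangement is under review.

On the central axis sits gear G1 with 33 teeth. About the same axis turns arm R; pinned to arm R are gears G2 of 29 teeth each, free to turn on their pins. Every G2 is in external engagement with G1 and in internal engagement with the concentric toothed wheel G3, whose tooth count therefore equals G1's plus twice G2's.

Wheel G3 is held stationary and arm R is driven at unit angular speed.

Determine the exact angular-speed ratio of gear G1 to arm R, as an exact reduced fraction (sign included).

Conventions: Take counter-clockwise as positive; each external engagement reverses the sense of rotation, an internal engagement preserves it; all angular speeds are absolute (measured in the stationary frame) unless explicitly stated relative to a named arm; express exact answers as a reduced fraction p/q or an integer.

topology: planetary set — G1 33T / G2 29T / G3 91T, arm = carrier (Willis)
ring teeth: 33 + 2·29 = 91
33(ω_sun−ω_arm) = −91(ω_ring−ω_arm),  ω_ring = 0, ω_arm = 1
ω_sun = 1 − (91/33)(0−1) = 124/33
ω_out/ω_in = 124/33

124/33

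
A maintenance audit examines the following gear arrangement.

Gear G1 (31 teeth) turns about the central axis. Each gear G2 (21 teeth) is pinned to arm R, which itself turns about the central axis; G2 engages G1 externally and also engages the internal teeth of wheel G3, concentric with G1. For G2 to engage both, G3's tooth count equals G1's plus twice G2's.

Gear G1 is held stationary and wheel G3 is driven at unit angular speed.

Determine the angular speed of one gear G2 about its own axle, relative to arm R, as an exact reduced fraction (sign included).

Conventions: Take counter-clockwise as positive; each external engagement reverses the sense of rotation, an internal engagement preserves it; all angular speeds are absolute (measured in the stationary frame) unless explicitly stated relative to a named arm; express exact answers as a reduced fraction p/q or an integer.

topology: planetary set — G1 31T / G2 21T / G3 73T, arm = carrier (Willis)
ring teeth: 31 + 2·21 = 73
31(ω_sun−ω_arm) = −73(ω_ring−ω_arm),  ω_sun = 0, ω_ring = 1
31(0−ω_arm) = −73(1−ω_arm)  ⇒  104·ω_arm = 73  ⇒  ω_arm = 73/104
sun–planet mesh: 31·(0−73/104) = −21·(ω_p−ω_arm)  ⇒  ω_p−ω_arm = 2263/2184
exact speed ratio = 2263/2184

2263/2184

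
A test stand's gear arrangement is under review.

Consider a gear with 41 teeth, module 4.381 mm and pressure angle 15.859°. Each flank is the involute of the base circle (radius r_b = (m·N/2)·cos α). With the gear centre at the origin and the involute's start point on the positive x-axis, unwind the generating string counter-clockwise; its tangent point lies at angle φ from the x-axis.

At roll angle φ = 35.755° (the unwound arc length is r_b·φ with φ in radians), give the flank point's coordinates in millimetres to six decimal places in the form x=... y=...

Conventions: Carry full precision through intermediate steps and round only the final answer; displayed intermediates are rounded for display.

x=101.611204 y=6.729567

class = single-mesh tooth geometry [base-circle involute, m = 4.381, 41T]
pitch radius r_p = m·N/2 = 4.381·41/2 = 89.810500
base radius r_b = r_p·cos α = 89.810500·cos 15.859° = 86.392052
roll angle φ = 35.755° = 0.62404247 rad
x = r_b·(cos φ + φ·sin φ) = 101.611204
y = r_b·(sin φ − φ·cos φ) = 6.729567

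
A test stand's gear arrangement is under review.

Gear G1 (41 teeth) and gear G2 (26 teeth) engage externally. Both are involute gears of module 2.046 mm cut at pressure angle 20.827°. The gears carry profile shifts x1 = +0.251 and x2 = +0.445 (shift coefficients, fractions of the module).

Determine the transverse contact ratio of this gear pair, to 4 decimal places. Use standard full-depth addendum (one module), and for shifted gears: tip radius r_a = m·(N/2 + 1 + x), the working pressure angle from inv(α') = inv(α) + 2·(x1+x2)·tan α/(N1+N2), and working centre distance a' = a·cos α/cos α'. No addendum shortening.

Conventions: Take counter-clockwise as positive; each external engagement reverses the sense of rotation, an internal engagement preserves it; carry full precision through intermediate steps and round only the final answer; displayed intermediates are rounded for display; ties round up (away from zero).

topology: single-mesh involute geometry — m = 2.046, 41T/26T pair
base radii: r_b1 = 39.202370, r_b2 = 24.860040
tip radii: r_a1 = 44.502546, r_a2 = 29.554470
inv(α') = inv(20.827°) + 2·(+0.251+0.445)·tan α/(41+26) = 0.02480729  ⇒  α' = 23.54454°
a' = a·cos α / cos α' = 68.5410·cos 20.827°/cos 23.54454° = 69.879927
action lengths: √(r_a1²−r_b1²) = 21.063019, √(r_a2²−r_b2²) = 15.982651
base pitch p_b = π·m·cos α = 6.007701
CR = (21.063019 + 15.982651 − 69.879927·sin 23.54454°)/6.007701 = 1.519933
contact ratio ≈ 1.5199

1.5199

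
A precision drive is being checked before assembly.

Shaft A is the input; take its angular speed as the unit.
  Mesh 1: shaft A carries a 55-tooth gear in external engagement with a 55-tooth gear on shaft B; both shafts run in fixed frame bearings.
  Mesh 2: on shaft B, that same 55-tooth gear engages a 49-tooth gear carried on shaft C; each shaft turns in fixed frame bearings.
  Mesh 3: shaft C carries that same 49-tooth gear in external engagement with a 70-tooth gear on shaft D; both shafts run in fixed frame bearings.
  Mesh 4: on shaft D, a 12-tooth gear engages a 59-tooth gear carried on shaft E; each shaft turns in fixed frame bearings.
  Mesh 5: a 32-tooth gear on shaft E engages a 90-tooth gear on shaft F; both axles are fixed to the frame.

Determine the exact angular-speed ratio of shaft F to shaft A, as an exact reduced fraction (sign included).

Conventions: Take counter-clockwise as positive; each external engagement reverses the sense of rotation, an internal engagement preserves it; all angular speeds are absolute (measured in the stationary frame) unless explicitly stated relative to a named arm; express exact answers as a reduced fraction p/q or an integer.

class = fixed-axis compound train [5 meshes; 5 ratios multiply, 5 sense flips]
mesh 1 [55T→55T]: running ratio 1, sense −
mesh 2 [55T→49T]: running ratio 55/49, sense +
mesh 3 [49T→70T]: running ratio 11/14, sense −
mesh 4 [12T→59T]: running ratio 66/413, sense +
mesh 5 [32T→90T]: running ratio 352/6195, sense −
ω_out/ω_in = -352/6195

-352/6195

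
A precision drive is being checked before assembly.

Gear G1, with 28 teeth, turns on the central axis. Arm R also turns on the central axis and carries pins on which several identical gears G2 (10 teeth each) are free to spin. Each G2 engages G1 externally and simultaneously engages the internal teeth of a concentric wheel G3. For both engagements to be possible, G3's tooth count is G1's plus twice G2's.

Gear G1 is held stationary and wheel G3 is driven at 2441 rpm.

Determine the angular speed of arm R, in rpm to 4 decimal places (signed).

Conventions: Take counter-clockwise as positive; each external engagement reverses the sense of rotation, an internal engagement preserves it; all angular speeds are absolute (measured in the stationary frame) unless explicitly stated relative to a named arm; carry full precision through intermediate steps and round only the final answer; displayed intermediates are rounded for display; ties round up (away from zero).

+1541.6842 rpm

topology: planetary set — G1 28T / G2 10T / G3 48T, arm = carrier (Willis)
normalise by the input: solve with ω_ring = 1, then scale by 2441 rpm
ring teeth: 28 + 2·10 = 48
28(ω_sun−ω_arm) = −48(ω_ring−ω_arm),  ω_sun = 0, ω_ring = 1
28(0−ω_arm) = −48(1−ω_arm)  ⇒  76·ω_arm = 48  ⇒  ω_arm = 12/19
scale: ω_arm = 12/19 × 2441 rpm = +1541.6842 rpm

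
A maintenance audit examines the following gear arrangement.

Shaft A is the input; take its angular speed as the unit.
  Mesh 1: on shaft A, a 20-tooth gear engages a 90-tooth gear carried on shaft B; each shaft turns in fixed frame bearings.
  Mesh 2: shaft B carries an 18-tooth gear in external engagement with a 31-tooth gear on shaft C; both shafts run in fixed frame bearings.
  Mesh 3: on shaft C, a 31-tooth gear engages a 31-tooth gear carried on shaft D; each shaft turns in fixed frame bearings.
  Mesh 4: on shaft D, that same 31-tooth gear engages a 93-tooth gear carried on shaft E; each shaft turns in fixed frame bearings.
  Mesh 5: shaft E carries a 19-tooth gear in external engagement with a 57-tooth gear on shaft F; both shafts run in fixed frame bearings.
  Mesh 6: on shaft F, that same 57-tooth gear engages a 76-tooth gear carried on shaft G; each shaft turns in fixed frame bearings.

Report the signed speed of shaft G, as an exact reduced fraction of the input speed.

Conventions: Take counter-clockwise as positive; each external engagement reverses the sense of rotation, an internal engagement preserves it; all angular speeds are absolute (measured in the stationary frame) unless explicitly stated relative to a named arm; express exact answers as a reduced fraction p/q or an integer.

6-mesh fixed-axis compound train (all bearings frame-fixed)
mesh 1 [20T→90T]: |ω|/ω_in = 1×20/90 = 2/9, sense flips to −
mesh 2 [18T→31T]: |ω|/ω_in = (2/9)×18/31 = 4/31, sense flips to +
mesh 3 [31T→31T]: |ω|/ω_in = (4/31)×31/31 = 4/31, sense flips to −
mesh 4 [31T→93T]: |ω|/ω_in = (4/31)×31/93 = 4/93, sense flips to +
mesh 5 [19T→57T]: |ω|/ω_in = (4/93)×19/57 = 4/279, sense flips to −
mesh 6 [57T→76T]: |ω|/ω_in = (4/279)×57/76 = 1/93, sense flips to +
signed output speed (× input speed) = 1/93

1/93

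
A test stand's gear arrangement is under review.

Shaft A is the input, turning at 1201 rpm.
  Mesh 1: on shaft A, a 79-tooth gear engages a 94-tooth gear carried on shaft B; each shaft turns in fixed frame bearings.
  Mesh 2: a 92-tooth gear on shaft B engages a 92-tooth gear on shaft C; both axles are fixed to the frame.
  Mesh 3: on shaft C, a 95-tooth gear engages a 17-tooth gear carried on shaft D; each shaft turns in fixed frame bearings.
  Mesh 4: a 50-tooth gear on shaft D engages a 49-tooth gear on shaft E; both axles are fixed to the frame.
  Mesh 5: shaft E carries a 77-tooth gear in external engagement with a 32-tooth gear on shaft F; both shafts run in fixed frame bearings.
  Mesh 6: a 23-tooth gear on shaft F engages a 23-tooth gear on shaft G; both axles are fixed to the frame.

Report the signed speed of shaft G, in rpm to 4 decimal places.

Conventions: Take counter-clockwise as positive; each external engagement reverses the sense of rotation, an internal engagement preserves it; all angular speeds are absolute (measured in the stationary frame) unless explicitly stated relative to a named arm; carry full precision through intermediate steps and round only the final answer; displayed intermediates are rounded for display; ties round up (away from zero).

+13849.4205 rpm

6-mesh fixed-axis compound train (all bearings frame-fixed)
mesh 1 [79T→94T]: ω = 1201.0000×79/94 = 1009.3511 rpm, sense flips to −
mesh 2 [92T→92T]: ω = 1009.3511×92/92 = 1009.3511 rpm, sense flips to +
mesh 3 [95T→17T]: ω = 1009.3511×95/17 = 5640.4912 rpm, sense flips to −
mesh 4 [50T→49T]: ω = 5640.4912×50/49 = 5755.6033 rpm, sense flips to +
mesh 5 [77T→32T]: ω = 5755.6033×77/32 = 13849.4205 rpm, sense flips to −
mesh 6 [23T→23T]: ω = 13849.4205×23/23 = 13849.4205 rpm, sense flips to +
signed output speed = +13849.4205 rpm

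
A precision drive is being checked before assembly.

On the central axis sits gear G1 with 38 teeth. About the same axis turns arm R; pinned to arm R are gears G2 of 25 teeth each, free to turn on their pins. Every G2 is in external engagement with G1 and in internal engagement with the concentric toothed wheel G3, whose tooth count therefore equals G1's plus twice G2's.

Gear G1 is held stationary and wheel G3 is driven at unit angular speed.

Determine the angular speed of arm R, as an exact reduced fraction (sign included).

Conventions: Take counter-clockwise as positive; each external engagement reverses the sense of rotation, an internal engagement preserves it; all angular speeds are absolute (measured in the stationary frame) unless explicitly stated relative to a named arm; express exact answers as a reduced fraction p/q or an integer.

44/63

topology: planetary set — G1 38T / G2 25T / G3 88T, arm = carrier (Willis)
ring teeth: 38 + 2·25 = 88
38(ω_sun−ω_arm) = −88(ω_ring−ω_arm),  ω_sun = 0, ω_ring = 1
38(0−ω_arm) = −88(1−ω_arm)  ⇒  126·ω_arm = 88  ⇒  ω_arm = 44/63
exact speed ratio = 44/63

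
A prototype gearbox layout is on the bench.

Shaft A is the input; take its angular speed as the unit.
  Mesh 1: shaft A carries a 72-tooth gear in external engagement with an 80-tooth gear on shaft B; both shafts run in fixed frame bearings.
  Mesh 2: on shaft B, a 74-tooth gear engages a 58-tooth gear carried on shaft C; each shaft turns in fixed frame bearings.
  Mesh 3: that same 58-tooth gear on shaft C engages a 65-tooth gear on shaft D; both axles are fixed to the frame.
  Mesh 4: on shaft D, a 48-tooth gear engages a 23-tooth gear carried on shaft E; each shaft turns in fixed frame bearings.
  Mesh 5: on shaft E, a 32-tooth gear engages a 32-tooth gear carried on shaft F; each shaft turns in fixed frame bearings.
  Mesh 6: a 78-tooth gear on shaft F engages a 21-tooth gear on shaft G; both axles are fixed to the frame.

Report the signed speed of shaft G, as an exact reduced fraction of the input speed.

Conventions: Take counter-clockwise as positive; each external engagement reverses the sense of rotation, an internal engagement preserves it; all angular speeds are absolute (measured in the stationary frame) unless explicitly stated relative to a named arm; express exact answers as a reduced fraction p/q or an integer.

6-mesh fixed-axis compound train (all bearings frame-fixed)
mesh 1 [72T→80T]: |ω|/ω_in = 1×72/80 = 9/10, sense flips to −
mesh 2 [74T→58T]: |ω|/ω_in = (9/10)×74/58 = 333/290, sense flips to +
mesh 3 [58T→65T]: |ω|/ω_in = (333/290)×58/65 = 333/325, sense flips to −
mesh 4 [48T→23T]: |ω|/ω_in = (333/325)×48/23 = 15984/7475, sense flips to +
mesh 5 [32T→32T]: |ω|/ω_in = (15984/7475)×32/32 = 15984/7475, sense flips to −
mesh 6 [78T→21T]: |ω|/ω_in = (15984/7475)×78/21 = 31968/4025, sense flips to +
signed output speed (× input speed) = 31968/4025

31968/4025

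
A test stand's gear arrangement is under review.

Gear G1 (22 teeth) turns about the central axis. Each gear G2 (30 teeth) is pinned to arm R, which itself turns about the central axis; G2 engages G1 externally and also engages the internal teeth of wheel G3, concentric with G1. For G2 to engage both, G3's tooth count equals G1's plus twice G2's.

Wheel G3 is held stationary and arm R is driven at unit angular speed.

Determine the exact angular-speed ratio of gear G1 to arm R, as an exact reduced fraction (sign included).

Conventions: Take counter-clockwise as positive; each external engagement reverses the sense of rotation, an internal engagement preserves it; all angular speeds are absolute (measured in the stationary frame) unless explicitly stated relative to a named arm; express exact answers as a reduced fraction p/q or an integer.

52/11

recognized (axles ride arm R): planetary set, 22/30/82 teeth
ring teeth: 22 + 2·30 = 82
22(ω_sun−ω_arm) = −82(ω_ring−ω_arm),  ω_ring = 0, ω_arm = 1
ω_sun = 1 − (82/22)(0−1) = 52/11
ω_out/ω_in = 52/11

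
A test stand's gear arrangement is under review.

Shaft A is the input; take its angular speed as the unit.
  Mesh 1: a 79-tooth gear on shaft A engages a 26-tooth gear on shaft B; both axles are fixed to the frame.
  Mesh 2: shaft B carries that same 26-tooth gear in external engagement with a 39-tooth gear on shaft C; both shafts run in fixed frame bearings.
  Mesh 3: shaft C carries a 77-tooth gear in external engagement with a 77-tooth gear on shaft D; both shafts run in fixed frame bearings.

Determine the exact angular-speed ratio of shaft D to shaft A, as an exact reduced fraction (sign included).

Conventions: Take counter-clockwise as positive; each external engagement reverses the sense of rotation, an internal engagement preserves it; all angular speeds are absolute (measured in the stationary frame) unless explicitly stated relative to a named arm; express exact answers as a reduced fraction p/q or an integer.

class = fixed-axis compound train [3 meshes; 3 ratios multiply, 3 sense flips]
mesh 1 [79T→26T]: running ratio 79/26, sense −
mesh 2 [26T→39T]: running ratio 79/39, sense +
mesh 3 [77T→77T]: running ratio 79/39, sense −
ω_out/ω_in = -79/39

-79/39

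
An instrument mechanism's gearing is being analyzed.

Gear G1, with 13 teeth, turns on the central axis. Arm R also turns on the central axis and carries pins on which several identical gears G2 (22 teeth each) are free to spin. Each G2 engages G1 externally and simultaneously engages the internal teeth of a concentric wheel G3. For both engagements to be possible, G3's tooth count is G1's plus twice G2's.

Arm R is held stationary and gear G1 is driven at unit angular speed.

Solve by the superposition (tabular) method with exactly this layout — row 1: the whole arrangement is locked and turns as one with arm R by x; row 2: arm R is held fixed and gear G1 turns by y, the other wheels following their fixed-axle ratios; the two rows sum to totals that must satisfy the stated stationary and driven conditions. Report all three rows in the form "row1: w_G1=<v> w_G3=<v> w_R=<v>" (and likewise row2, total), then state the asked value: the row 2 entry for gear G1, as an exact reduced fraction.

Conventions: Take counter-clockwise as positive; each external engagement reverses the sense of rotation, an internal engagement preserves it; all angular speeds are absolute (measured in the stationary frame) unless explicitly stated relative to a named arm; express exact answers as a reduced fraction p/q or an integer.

recognized (axles ride arm R): planetary set, 13/22/57 teeth
row 1 — lock + rotate with arm: ω_sun = ω_ring = ω_arm = x
superposition row 2 [arm held]: sun y, ring −(13/57)·y, arm 0
boundary: total ω_arm = x = 0 and total ω_sun = x + y = 1  ⇒  y = 1, x = 0
row 2 ring = −(13/57)·1 = -13/57
totals (row 1 + row 2): sun 0 + 1 = 1, ring 0 + (-13/57) = -13/57, arm 0 + 0 = 0
asked cell (row2, sun) = 1

row1: w_G1=0 w_G3=0 w_R=0
row2: w_G1=1 w_G3=-13/57 w_R=0
total: w_G1=1 w_G3=-13/57 w_R=0
asked value: 1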